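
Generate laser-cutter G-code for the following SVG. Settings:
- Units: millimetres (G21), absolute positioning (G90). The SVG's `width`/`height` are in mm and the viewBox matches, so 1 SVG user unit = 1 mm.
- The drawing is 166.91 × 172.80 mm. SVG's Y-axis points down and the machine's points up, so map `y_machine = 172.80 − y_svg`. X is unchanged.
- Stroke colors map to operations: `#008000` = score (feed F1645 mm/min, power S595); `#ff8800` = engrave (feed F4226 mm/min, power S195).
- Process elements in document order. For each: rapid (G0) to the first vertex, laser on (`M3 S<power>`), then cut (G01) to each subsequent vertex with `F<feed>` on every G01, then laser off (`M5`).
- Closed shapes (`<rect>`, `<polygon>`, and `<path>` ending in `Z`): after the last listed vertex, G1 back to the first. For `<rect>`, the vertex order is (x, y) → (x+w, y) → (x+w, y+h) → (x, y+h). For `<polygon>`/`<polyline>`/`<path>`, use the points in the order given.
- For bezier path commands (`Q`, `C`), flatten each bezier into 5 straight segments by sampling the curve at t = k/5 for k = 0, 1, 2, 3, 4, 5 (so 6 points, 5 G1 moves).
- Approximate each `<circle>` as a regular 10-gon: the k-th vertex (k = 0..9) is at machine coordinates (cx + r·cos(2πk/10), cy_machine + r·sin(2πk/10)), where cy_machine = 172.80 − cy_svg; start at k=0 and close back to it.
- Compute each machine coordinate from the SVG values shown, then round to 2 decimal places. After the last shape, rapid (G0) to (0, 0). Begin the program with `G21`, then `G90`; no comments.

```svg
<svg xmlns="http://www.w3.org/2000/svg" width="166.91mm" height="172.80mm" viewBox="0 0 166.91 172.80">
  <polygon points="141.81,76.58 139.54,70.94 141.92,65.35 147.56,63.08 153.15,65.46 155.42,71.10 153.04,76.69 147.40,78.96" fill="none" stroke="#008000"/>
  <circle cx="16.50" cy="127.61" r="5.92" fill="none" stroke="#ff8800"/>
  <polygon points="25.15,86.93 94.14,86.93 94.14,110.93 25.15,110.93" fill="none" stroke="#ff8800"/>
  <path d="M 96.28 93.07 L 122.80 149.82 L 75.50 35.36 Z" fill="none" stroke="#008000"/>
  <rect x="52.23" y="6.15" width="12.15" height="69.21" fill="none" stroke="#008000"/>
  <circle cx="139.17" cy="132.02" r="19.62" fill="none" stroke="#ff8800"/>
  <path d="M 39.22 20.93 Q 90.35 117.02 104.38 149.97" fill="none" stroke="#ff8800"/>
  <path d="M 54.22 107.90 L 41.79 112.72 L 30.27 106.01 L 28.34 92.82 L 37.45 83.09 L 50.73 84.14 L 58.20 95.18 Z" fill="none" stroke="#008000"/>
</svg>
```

G21
G90
G0 X141.81 Y96.22
M3 S595
G01 X139.54 Y101.86 F1645
G01 X141.92 Y107.45 F1645
G01 X147.56 Y109.72 F1645
G01 X153.15 Y107.34 F1645
G01 X155.42 Y101.70 F1645
G01 X153.04 Y96.11 F1645
G01 X147.40 Y93.84 F1645
G01 X141.81 Y96.22 F1645
M5
G0 X22.42 Y45.19
M3 S195
G01 X21.29 Y48.67 F4226
G01 X18.33 Y50.82 F4226
G01 X14.67 Y50.82 F4226
G01 X11.71 Y48.67 F4226
G01 X10.58 Y45.19 F4226
G01 X11.71 Y41.71 F4226
G01 X14.67 Y39.56 F4226
G01 X18.33 Y39.56 F4226
G01 X21.29 Y41.71 F4226
G01 X22.42 Y45.19 F4226
M5
G0 X25.15 Y85.87
M3 S195
G01 X94.14 Y85.87 F4226
G01 X94.14 Y61.87 F4226
G01 X25.15 Y61.87 F4226
G01 X25.15 Y85.87 F4226
M5
G0 X96.28 Y79.73
M3 S595
G01 X122.80 Y22.98 F1645
G01 X75.50 Y137.44 F1645
G01 X96.28 Y79.73 F1645
M5
G0 X52.23 Y166.65
M3 S595
G01 X64.38 Y166.65 F1645
G01 X64.38 Y97.44 F1645
G01 X52.23 Y97.44 F1645
G01 X52.23 Y166.65 F1645
M5
G0 X158.79 Y40.78
M3 S195
G01 X155.04 Y52.31 F4226
G01 X145.23 Y59.44 F4226
G01 X133.11 Y59.44 F4226
G01 X123.30 Y52.31 F4226
G01 X119.55 Y40.78 F4226
G01 X123.30 Y29.25 F4226
G01 X133.11 Y22.12 F4226
G01 X145.23 Y22.12 F4226
G01 X155.04 Y29.25 F4226
G01 X158.79 Y40.78 F4226
M5
G0 X39.22 Y151.87
M3 S195
G01 X58.19 Y115.96 F4226
G01 X74.19 Y85.10 F4226
G01 X87.22 Y59.29 F4226
G01 X97.28 Y38.54 F4226
G01 X104.38 Y22.83 F4226
M5
G0 X54.22 Y64.90
M3 S595
G01 X41.79 Y60.08 F1645
G01 X30.27 Y66.79 F1645
G01 X28.34 Y79.98 F1645
G01 X37.45 Y89.71 F1645
G01 X50.73 Y88.66 F1645
G01 X58.20 Y77.62 F1645
G01 X54.22 Y64.90 F1645
M5
G0 X0.00 Y0.00

viewBox `0 0 166.91 172.80` with mm width/height → 1 unit = 1 mm. Flip: y_m = 172.80 − y_svg.

**Shape 1** — `<polygon>` regular polygon, stroke `#008000` → score (S595, F1645). Machine vertices: (141.81,96.22) → (139.54,101.86) → (141.92,107.45) → (147.56,109.72) → (153.15,107.34) → (155.42,101.70) → (153.04,96.11) → (147.40,93.84) → (141.81,96.22). Closed: final G1 returns to the first vertex.

**Shape 2** — `<circle>` circle, stroke `#ff8800` → engrave (S195, F4226). Machine vertices: (22.42,45.19) → (21.29,48.67) → (18.33,50.82) → (14.67,50.82) → (11.71,48.67) → (10.58,45.19) → (11.71,41.71) → (14.67,39.56) → (18.33,39.56) → (21.29,41.71) → (22.42,45.19). Closed: final G1 returns to the first vertex.

**Shape 3** — `<polygon>` rectangle, stroke `#ff8800` → engrave (S195, F4226). Machine vertices: (25.15,85.87) → (94.14,85.87) → (94.14,61.87) → (25.15,61.87) → (25.15,85.87). Closed: final G1 returns to the first vertex.

**Shape 4** — `<path>` closed polygon, stroke `#008000` → score (S595, F1645). Machine vertices: (96.28,79.73) → (122.80,22.98) → (75.50,137.44) → (96.28,79.73). Closed: final G1 returns to the first vertex.

**Shape 5** — `<rect>` rectangle, stroke `#008000` → score (S595, F1645). Machine vertices: (52.23,166.65) → (64.38,166.65) → (64.38,97.44) → (52.23,97.44) → (52.23,166.65). Closed: final G1 returns to the first vertex.

**Shape 6** — `<circle>` circle, stroke `#ff8800` → engrave (S195, F4226). Machine vertices: (158.79,40.78) → (155.04,52.31) → (145.23,59.44) → (133.11,59.44) → (123.30,52.31) → (119.55,40.78) → (123.30,29.25) → (133.11,22.12) → (145.23,22.12) → (155.04,29.25) → (158.79,40.78). Closed: final G1 returns to the first vertex.

**Shape 7** — `<path>` quadratic bezier, stroke `#ff8800` → engrave (S195, F4226). Control points (SVG): P0=(39.22,20.93), P1=(90.35,117.02), P2=(104.38,149.97); sampled at t=k/5. Machine vertices: (39.22,151.87) → (58.19,115.96) → (74.19,85.10) → (87.22,59.29) → (97.28,38.54) → (104.38,22.83). Open path.

**Shape 8** — `<path>` regular polygon, stroke `#008000` → score (S595, F1645). Machine vertices: (54.22,64.90) → (41.79,60.08) → (30.27,66.79) → (28.34,79.98) → (37.45,89.71) → (50.73,88.66) → (58.20,77.62) → (54.22,64.90). Closed: final G1 returns to the first vertex.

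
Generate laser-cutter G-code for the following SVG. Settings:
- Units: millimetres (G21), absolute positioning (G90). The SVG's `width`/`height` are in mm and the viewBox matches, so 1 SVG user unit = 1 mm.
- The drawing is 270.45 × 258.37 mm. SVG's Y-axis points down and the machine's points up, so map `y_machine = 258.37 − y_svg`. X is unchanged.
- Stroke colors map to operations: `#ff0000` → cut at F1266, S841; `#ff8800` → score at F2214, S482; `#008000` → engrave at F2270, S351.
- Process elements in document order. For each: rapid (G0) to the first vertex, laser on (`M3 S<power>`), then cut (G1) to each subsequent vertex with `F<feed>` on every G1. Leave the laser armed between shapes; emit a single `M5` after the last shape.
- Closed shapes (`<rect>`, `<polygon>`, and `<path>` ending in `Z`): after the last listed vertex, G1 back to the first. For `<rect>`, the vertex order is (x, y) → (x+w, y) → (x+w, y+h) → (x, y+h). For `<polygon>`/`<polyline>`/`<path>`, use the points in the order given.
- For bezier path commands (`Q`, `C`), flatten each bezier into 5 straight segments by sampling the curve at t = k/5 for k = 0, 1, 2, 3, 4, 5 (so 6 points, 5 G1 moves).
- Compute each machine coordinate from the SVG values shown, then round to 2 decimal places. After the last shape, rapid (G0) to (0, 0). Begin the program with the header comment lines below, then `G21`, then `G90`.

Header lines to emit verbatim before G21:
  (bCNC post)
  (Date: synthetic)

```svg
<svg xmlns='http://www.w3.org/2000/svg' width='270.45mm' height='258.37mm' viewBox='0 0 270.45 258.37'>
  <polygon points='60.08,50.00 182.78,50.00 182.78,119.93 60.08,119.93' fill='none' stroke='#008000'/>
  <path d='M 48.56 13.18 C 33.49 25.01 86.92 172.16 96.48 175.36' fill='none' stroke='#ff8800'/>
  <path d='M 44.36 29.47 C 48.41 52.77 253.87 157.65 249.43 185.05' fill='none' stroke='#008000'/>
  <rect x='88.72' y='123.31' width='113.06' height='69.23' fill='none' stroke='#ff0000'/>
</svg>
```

Since the viewBox matches the mm dimensions, user units are millimetres directly. The only transform is the Y-flip y_m = 258.37 − y_svg.

Shape 1 is a rectangle drawn with `<polygon>`. Its stroke #008000 means engrave at S351, F2270. After flipping Y the toolpath is (60.08,208.37) → (182.78,208.37) → (182.78,138.44) → (60.08,138.44) → (60.08,208.37), returning to the start.

Shape 2 is a cubic bezier drawn with `<path>`. Its stroke #ff8800 means score at S482, F2214. After flipping Y the toolpath is (48.56,245.19) → (46.84,224.09) → (56.16,183.91) → (71.14,138.07) → (86.38,99.97) → (96.48,83.01).

Shape 3 is a cubic bezier drawn with `<path>`. Its stroke #008000 means engrave at S351, F2270. After flipping Y the toolpath is (44.36,228.90) → (67.67,206.40) → (119.57,171.96) → (180.33,133.21) → (230.20,97.79) → (249.43,73.32).

Shape 4 is a rectangle drawn with `<rect>`. Its stroke #ff0000 means cut at S841, F1266. After flipping Y the toolpath is (88.72,135.06) → (201.78,135.06) → (201.78,65.83) → (88.72,65.83) → (88.72,135.06), returning to the start.

(bCNC post)
(Date: synthetic)
G21
G90
G0 X60.08 Y208.37
M3 S351
G1 X182.78 Y208.37 F2270
G1 X182.78 Y138.44 F2270
G1 X60.08 Y138.44 F2270
G1 X60.08 Y208.37 F2270
G0 X48.56 Y245.19
M3 S482
G1 X46.84 Y224.09 F2214
G1 X56.16 Y183.91 F2214
G1 X71.14 Y138.07 F2214
G1 X86.38 Y99.97 F2214
G1 X96.48 Y83.01 F2214
G0 X44.36 Y228.90
M3 S351
G1 X67.67 Y206.40 F2270
G1 X119.57 Y171.96 F2270
G1 X180.33 Y133.21 F2270
G1 X230.20 Y97.79 F2270
G1 X249.43 Y73.32 F2270
G0 X88.72 Y135.06
M3 S841
G1 X201.78 Y135.06 F1266
G1 X201.78 Y65.83 F1266
G1 X88.72 Y65.83 F1266
G1 X88.72 Y135.06 F1266
M5
G0 X0.00 Y0.00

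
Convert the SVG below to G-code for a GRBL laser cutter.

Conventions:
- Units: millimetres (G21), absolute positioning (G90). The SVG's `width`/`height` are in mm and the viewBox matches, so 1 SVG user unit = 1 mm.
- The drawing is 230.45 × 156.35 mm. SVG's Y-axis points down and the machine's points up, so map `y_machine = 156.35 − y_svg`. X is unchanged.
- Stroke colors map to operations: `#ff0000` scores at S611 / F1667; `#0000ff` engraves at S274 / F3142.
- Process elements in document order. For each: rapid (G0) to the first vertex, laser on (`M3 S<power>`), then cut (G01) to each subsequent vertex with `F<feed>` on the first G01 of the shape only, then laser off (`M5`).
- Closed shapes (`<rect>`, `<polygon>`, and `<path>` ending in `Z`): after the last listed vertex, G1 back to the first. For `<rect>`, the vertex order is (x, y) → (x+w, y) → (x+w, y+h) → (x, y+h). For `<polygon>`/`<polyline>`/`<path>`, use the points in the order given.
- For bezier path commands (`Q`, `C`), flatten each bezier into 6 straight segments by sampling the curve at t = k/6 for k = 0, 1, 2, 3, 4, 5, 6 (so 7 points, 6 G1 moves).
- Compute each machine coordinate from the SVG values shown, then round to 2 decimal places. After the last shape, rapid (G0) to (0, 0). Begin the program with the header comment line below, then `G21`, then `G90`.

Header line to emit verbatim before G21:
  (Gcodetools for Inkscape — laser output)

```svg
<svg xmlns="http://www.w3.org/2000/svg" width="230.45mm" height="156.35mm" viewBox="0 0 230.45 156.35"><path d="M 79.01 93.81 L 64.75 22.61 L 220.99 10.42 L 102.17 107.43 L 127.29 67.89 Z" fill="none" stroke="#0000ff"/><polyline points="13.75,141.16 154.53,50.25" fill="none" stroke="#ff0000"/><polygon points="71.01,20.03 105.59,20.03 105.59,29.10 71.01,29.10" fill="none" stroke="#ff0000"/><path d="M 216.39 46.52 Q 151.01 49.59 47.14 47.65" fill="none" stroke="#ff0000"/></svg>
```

Since the viewBox matches the mm dimensions, user units are millimetres directly. The only transform is the Y-flip y_m = 156.35 − y_svg.

Shape 1 is a closed polygon drawn with `<path>`. Its stroke #0000ff means engrave at S274, F3142. After flipping Y the toolpath is (79.01,62.54) → (64.75,133.74) → (220.99,145.93) → (102.17,48.92) → (127.29,88.46) → (79.01,62.54), returning to the start.

Shape 2 is a line segment drawn with `<polyline>`. Its stroke #ff0000 means score at S611, F1667. After flipping Y the toolpath is (13.75,15.19) → (154.53,106.10).

Shape 3 is a rectangle drawn with `<polygon>`. Its stroke #ff0000 means score at S611, F1667. After flipping Y the toolpath is (71.01,136.32) → (105.59,136.32) → (105.59,127.25) → (71.01,127.25) → (71.01,136.32), returning to the start.

Shape 4 is a quadratic bezier drawn with `<path>`. Its stroke #ff0000 means score at S611, F1667. After flipping Y the toolpath is (216.39,109.83) → (193.53,108.95) → (168.53,108.34) → (141.39,108.01) → (112.11,107.96) → (80.69,108.19) → (47.14,108.70).

(Gcodetools for Inkscape — laser output)
G21
G90
G0 X79.01 Y62.54
M3 S274
G01 X64.75 Y133.74 F3142
G01 X220.99 Y145.93
G01 X102.17 Y48.92
G01 X127.29 Y88.46
G01 X79.01 Y62.54
M5
G0 X13.75 Y15.19
M3 S611
G01 X154.53 Y106.10 F1667
M5
G0 X71.01 Y136.32
M3 S611
G01 X105.59 Y136.32 F1667
G01 X105.59 Y127.25
G01 X71.01 Y127.25
G01 X71.01 Y136.32
M5
G0 X216.39 Y109.83
M3 S611
G01 X193.53 Y108.95 F1667
G01 X168.53 Y108.34
G01 X141.39 Y108.01
G01 X112.11 Y107.96
G01 X80.69 Y108.19
G01 X47.14 Y108.70
M5
G0 X0.00 Y0.00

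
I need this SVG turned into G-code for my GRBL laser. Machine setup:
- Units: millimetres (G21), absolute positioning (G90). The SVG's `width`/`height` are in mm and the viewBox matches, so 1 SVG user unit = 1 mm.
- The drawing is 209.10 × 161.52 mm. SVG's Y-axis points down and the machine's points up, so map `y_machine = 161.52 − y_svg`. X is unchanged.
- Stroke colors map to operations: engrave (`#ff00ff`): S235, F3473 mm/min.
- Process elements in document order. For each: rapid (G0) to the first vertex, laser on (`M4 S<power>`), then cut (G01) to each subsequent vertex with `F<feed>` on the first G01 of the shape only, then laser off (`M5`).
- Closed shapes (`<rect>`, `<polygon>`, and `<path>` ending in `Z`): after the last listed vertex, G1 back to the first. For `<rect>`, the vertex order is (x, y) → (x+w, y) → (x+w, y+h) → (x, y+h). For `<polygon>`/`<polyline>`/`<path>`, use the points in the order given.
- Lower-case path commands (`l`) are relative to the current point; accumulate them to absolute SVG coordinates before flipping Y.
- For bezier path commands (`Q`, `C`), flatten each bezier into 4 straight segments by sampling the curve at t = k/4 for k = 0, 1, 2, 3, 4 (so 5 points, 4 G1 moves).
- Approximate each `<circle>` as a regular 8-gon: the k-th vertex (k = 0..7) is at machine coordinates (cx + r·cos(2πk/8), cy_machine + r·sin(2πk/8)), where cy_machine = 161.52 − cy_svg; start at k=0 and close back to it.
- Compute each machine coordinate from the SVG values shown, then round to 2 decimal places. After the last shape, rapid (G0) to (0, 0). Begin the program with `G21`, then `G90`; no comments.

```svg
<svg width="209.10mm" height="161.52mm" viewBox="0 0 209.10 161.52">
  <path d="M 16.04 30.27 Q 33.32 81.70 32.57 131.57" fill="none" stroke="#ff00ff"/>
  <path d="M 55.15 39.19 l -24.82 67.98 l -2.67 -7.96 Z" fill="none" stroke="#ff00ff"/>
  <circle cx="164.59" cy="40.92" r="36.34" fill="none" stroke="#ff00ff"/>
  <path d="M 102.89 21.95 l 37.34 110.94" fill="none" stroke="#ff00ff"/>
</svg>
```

1 u = 1 mm; y_m = 161.52 − y.

[1] `<path>` quadratic bezier, #ff00ff→engrave S235 F3473: (16.04,131.25) → (23.55,105.63) → (28.81,80.21) → (31.82,54.98) → (32.57,29.95)

[2] `<path>` closed polygon, #ff00ff→engrave S235 F3473: (55.15,122.33) → (30.33,54.35) → (27.66,62.31) → (55.15,122.33) (closed)

[3] `<circle>` circle, #ff00ff→engrave S235 F3473: (200.93,120.60) → (190.29,146.30) → (164.59,156.94) → (138.89,146.30) → (128.25,120.60) → (138.89,94.90) → (164.59,84.26) → (190.29,94.90) → (200.93,120.60) (closed)

[4] `<path>` line segment, #ff00ff→engrave S235 F3473: (102.89,139.57) → (140.23,28.63)

G21
G90
G0 X16.04 Y131.25
M4 S235
G01 X23.55 Y105.63 F3473
G01 X28.81 Y80.21
G01 X31.82 Y54.98
G01 X32.57 Y29.95
M5
G0 X55.15 Y122.33
M4 S235
G01 X30.33 Y54.35 F3473
G01 X27.66 Y62.31
G01 X55.15 Y122.33
M5
G0 X200.93 Y120.60
M4 S235
G01 X190.29 Y146.30 F3473
G01 X164.59 Y156.94
G01 X138.89 Y146.30
G01 X128.25 Y120.60
G01 X138.89 Y94.90
G01 X164.59 Y84.26
G01 X190.29 Y94.90
G01 X200.93 Y120.60
M5
G0 X102.89 Y139.57
M4 S235
G01 X140.23 Y28.63 F3473
M5
G0 X0.00 Y0.00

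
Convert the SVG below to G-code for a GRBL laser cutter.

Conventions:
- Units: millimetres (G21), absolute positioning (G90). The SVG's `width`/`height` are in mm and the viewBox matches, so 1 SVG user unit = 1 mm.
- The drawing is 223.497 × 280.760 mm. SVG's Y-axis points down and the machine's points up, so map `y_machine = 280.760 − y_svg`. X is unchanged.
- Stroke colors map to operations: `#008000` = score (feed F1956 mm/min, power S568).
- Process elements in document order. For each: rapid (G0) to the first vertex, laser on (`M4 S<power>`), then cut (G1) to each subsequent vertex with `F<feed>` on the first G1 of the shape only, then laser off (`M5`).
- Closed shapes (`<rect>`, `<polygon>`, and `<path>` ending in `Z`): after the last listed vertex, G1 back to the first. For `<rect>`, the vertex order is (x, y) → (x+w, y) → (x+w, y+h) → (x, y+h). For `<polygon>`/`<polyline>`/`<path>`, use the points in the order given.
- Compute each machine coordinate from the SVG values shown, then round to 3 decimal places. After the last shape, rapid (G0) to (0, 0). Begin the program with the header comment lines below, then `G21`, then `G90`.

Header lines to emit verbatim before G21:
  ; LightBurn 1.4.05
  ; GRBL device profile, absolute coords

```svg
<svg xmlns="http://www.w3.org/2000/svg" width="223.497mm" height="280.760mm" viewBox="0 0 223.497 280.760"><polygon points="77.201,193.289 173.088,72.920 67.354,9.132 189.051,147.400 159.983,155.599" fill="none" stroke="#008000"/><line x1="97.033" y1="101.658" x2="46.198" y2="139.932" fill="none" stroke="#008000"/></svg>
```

; LightBurn 1.4.05
; GRBL device profile, absolute coords
G21
G90
G0 X77.201 Y87.471
M4 S568
G1 X173.088 Y207.840 F1956
G1 X67.354 Y271.628
G1 X189.051 Y133.360
G1 X159.983 Y125.161
G1 X77.201 Y87.471
M5
G0 X97.033 Y179.102
M4 S568
G1 X46.198 Y140.828 F1956
M5
G0 X0.000 Y0.000

1 u = 1 mm; y_m = 280.760 − y.

[1] `<polygon>` closed polygon, #008000→score S568 F1956: (77.201,87.471) → (173.088,207.840) → (67.354,271.628) → (189.051,133.360) → (159.983,125.161) → (77.201,87.471) (closed)

[2] `<line>` line segment, #008000→score S568 F1956: (97.033,179.102) → (46.198,140.828)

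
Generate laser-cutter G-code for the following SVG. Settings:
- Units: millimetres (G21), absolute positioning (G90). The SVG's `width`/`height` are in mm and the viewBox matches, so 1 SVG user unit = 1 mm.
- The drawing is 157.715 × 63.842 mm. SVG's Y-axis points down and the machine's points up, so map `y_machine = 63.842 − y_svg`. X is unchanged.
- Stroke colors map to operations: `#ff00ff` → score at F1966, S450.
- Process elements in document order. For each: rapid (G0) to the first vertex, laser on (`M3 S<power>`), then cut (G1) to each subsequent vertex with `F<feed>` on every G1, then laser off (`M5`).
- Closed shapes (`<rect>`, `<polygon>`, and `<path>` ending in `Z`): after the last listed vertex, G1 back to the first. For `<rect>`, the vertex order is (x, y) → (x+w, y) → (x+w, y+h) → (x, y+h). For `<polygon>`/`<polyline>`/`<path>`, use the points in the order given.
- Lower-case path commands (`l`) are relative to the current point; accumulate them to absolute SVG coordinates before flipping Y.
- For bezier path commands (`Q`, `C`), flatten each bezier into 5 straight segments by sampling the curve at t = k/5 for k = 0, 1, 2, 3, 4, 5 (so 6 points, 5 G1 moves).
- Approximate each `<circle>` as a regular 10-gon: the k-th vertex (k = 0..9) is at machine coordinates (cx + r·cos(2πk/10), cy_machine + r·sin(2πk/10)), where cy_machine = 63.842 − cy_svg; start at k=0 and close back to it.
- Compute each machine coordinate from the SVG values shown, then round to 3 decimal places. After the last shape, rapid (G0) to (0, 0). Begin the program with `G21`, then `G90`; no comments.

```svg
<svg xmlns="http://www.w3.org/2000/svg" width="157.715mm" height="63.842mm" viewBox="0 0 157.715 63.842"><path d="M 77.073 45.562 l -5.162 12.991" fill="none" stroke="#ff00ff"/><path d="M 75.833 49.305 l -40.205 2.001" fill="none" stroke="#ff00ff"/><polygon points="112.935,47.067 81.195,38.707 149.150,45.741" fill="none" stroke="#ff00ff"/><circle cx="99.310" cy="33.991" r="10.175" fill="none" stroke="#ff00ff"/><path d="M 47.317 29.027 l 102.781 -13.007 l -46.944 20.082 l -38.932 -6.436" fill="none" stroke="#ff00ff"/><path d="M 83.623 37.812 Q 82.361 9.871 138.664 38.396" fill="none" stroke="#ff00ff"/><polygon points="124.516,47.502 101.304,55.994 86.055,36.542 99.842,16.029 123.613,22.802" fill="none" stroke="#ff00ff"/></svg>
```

G21
G90
G0 X77.073 Y18.280
M3 S450
G1 X71.911 Y5.289 F1966
M5
G0 X75.833 Y14.537
M3 S450
G1 X35.628 Y12.536 F1966
M5
G0 X112.935 Y16.775
M3 S450
G1 X81.195 Y25.135 F1966
G1 X149.150 Y18.101 F1966
G1 X112.935 Y16.775 F1966
M5
G0 X109.485 Y29.851
M3 S450
G1 X107.542 Y35.832 F1966
G1 X102.454 Y39.528 F1966
G1 X96.166 Y39.528 F1966
G1 X91.078 Y35.832 F1966
G1 X89.135 Y29.851 F1966
G1 X91.078 Y23.870 F1966
G1 X96.166 Y20.174 F1966
G1 X102.454 Y20.174 F1966
G1 X107.542 Y23.870 F1966
G1 X109.485 Y29.851 F1966
M5
G0 X47.317 Y34.815
M3 S450
G1 X150.098 Y47.822 F1966
G1 X103.154 Y27.740 F1966
G1 X64.222 Y34.176 F1966
M5
G0 X83.623 Y26.030
M3 S450
G1 X85.421 Y34.948 F1966
G1 X91.824 Y39.348 F1966
G1 X102.832 Y39.231 F1966
G1 X118.445 Y34.597 F1966
G1 X138.664 Y25.446 F1966
M5
G0 X124.516 Y16.340
M3 S450
G1 X101.304 Y7.848 F1966
G1 X86.055 Y27.300 F1966
G1 X99.842 Y47.813 F1966
G1 X123.613 Y41.040 F1966
G1 X124.516 Y16.340 F1966
M5
G0 X0.000 Y0.000

viewBox `0 0 157.715 63.842` with mm width/height → 1 unit = 1 mm. Flip: y_m = 63.842 − y_svg.

**Shape 1** — `<path>` line segment, stroke `#ff00ff` → score (S450, F1966). Machine vertices: (77.073,18.280) → (71.911,5.289). Open path.

**Shape 2** — `<path>` line segment, stroke `#ff00ff` → score (S450, F1966). Machine vertices: (75.833,14.537) → (35.628,12.536). Open path.

**Shape 3** — `<polygon>` closed polygon, stroke `#ff00ff` → score (S450, F1966). Machine vertices: (112.935,16.775) → (81.195,25.135) → (149.150,18.101) → (112.935,16.775). Closed: final G1 returns to the first vertex.

**Shape 4** — `<circle>` circle, stroke `#ff00ff` → score (S450, F1966). Machine vertices: (109.485,29.851) → (107.542,35.832) → (102.454,39.528) → (96.166,39.528) → (91.078,35.832) → (89.135,29.851) → (91.078,23.870) → (96.166,20.174) → (102.454,20.174) → (107.542,23.870) → (109.485,29.851). Closed: final G1 returns to the first vertex.

**Shape 5** — `<path>` open polyline, stroke `#ff00ff` → score (S450, F1966). Machine vertices: (47.317,34.815) → (150.098,47.822) → (103.154,27.740) → (64.222,34.176). Open path.

**Shape 6** — `<path>` quadratic bezier, stroke `#ff00ff` → score (S450, F1966). Control points (SVG): P0=(83.623,37.812), P1=(82.361,9.871), P2=(138.664,38.396); sampled at t=k/5. Machine vertices: (83.623,26.030) → (85.421,34.948) → (91.824,39.348) → (102.832,39.231) → (118.445,34.597) → (138.664,25.446). Open path.

**Shape 7** — `<polygon>` regular polygon, stroke `#ff00ff` → score (S450, F1966). Machine vertices: (124.516,16.340) → (101.304,7.848) → (86.055,27.300) → (99.842,47.813) → (123.613,41.040) → (124.516,16.340). Closed: final G1 returns to the first vertex.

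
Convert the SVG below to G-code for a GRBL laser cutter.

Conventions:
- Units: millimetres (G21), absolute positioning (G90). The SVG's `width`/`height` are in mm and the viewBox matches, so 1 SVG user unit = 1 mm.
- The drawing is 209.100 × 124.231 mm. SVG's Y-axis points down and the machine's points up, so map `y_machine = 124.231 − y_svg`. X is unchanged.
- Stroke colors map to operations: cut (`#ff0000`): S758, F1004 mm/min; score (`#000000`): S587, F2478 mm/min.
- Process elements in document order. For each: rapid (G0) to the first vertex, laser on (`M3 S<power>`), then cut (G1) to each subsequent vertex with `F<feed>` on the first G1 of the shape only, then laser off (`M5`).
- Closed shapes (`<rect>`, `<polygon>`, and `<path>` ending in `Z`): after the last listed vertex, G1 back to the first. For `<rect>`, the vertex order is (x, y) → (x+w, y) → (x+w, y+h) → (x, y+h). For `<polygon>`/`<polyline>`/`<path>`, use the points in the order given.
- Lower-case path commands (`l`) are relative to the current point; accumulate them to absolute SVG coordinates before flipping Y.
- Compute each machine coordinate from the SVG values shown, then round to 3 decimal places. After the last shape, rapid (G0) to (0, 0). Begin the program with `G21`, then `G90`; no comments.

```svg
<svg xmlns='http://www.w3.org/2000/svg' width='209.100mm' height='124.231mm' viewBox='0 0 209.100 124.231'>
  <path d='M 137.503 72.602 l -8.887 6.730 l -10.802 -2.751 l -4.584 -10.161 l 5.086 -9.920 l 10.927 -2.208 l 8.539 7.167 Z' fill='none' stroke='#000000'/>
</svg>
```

G21
G90
G0 X137.503 Y51.629
M3 S587
G1 X128.616 Y44.899 F2478
G1 X117.814 Y47.650
G1 X113.230 Y57.811
G1 X118.316 Y67.731
G1 X129.243 Y69.939
G1 X137.782 Y62.772
G1 X137.503 Y51.629
M5
G0 X0.000 Y0.000

1 u = 1 mm; y_m = 124.231 − y.

[1] `<path>` regular polygon, #000000→score S587 F2478: (137.503,51.629) → (128.616,44.899) → (117.814,47.650) → (113.230,57.811) → (118.316,67.731) → (129.243,69.939) → (137.782,62.772) → (137.503,51.629) (closed)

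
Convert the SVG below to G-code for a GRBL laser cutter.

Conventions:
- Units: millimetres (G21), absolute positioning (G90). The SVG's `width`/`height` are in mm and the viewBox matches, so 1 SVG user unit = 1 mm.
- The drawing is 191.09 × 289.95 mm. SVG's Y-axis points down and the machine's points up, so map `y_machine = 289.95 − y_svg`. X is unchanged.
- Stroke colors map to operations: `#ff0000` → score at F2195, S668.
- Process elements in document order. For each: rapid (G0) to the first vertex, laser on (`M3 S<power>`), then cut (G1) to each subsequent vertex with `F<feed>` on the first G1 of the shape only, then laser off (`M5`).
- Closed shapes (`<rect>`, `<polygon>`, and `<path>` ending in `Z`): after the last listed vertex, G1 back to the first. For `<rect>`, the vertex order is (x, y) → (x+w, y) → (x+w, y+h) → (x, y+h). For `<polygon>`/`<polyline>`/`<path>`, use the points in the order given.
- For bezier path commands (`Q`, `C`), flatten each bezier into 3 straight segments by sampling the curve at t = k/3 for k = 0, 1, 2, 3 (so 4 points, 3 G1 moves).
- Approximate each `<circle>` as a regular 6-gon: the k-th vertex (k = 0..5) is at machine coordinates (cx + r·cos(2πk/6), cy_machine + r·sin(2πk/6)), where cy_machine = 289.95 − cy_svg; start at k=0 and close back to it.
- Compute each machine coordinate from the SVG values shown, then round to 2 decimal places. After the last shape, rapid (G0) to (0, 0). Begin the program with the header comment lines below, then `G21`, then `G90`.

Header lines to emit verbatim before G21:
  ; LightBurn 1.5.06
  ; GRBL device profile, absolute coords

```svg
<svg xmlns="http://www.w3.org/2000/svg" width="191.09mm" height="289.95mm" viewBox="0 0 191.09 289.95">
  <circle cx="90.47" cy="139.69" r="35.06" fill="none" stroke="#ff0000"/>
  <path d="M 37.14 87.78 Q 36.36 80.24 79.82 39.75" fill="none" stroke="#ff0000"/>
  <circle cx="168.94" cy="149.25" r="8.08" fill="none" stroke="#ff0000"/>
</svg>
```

; LightBurn 1.5.06
; GRBL device profile, absolute coords
G21
G90
G0 X125.53 Y150.26
M3 S668
G1 X108.00 Y180.62 F2195
G1 X72.94 Y180.62
G1 X55.41 Y150.26
G1 X72.94 Y119.90
G1 X108.00 Y119.90
G1 X125.53 Y150.26
M5
G0 X37.14 Y202.17
M3 S668
G1 X41.54 Y210.86 F2195
G1 X55.76 Y226.87
G1 X79.82 Y250.20
M5
G0 X177.02 Y140.70
M3 S668
G1 X172.98 Y147.70 F2195
G1 X164.90 Y147.70
G1 X160.86 Y140.70
G1 X164.90 Y133.70
G1 X172.98 Y133.70
G1 X177.02 Y140.70
M5
G0 X0.00 Y0.00

Since the viewBox matches the mm dimensions, user units are millimetres directly. The only transform is the Y-flip y_m = 289.95 − y_svg.

Shape 1 is a circle drawn with `<circle>`. Its stroke #ff0000 means score at S668, F2195. After flipping Y the toolpath is (125.53,150.26) → (108.00,180.62) → (72.94,180.62) → (55.41,150.26) → (72.94,119.90) → (108.00,119.90) → (125.53,150.26), returning to the start.

Shape 2 is a quadratic bezier drawn with `<path>`. Its stroke #ff0000 means score at S668, F2195. After flipping Y the toolpath is (37.14,202.17) → (41.54,210.86) → (55.76,226.87) → (79.82,250.20).

Shape 3 is a circle drawn with `<circle>`. Its stroke #ff0000 means score at S668, F2195. After flipping Y the toolpath is (177.02,140.70) → (172.98,147.70) → (164.90,147.70) → (160.86,140.70) → (164.90,133.70) → (172.98,133.70) → (177.02,140.70), returning to the start.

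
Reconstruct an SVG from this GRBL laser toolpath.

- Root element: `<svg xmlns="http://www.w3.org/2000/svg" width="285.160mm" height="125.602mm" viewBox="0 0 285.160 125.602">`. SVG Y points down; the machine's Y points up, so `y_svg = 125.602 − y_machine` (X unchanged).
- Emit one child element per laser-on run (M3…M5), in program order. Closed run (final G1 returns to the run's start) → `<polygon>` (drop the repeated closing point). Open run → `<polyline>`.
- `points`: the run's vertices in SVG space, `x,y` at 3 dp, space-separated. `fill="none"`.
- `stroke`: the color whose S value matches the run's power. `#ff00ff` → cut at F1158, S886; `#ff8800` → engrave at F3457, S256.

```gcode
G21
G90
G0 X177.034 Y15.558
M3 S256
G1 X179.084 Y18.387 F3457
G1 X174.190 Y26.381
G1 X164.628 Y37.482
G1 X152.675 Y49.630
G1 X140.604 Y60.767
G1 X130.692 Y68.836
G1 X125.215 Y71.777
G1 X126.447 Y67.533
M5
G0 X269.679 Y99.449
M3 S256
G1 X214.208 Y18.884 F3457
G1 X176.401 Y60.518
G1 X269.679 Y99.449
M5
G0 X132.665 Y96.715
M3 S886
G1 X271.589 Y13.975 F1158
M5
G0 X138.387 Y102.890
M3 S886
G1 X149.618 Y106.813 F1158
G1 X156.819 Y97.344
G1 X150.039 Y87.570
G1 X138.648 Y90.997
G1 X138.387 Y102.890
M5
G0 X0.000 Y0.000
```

y_svg = 125.602 − y_m.

[1] S256→`#ff8800` (engrave); open run; points: 177.034,110.044 179.084,107.215 174.190,99.221 164.628,88.120 152.675,75.972 140.604,64.835 130.692,56.766 125.215,53.825 126.447,58.069

[2] S256→`#ff8800` (engrave); closed run; points: 269.679,26.153 214.208,106.718 176.401,65.084

[3] S886→`#ff00ff` (cut); open run; points: 132.665,28.887 271.589,111.627

[4] S886→`#ff00ff` (cut); closed run; points: 138.387,22.712 149.618,18.789 156.819,28.258 150.039,38.032 138.648,34.605

<svg xmlns="http://www.w3.org/2000/svg" width="285.160mm" height="125.602mm" viewBox="0 0 285.160 125.602">
  <polyline points="177.034,110.044 179.084,107.215 174.190,99.221 164.628,88.120 152.675,75.972 140.604,64.835 130.692,56.766 125.215,53.825 126.447,58.069" fill="none" stroke="#ff8800"/>
  <polygon points="269.679,26.153 214.208,106.718 176.401,65.084" fill="none" stroke="#ff8800"/>
  <polyline points="132.665,28.887 271.589,111.627" fill="none" stroke="#ff00ff"/>
  <polygon points="138.387,22.712 149.618,18.789 156.819,28.258 150.039,38.032 138.648,34.605" fill="none" stroke="#ff00ff"/>
</svg>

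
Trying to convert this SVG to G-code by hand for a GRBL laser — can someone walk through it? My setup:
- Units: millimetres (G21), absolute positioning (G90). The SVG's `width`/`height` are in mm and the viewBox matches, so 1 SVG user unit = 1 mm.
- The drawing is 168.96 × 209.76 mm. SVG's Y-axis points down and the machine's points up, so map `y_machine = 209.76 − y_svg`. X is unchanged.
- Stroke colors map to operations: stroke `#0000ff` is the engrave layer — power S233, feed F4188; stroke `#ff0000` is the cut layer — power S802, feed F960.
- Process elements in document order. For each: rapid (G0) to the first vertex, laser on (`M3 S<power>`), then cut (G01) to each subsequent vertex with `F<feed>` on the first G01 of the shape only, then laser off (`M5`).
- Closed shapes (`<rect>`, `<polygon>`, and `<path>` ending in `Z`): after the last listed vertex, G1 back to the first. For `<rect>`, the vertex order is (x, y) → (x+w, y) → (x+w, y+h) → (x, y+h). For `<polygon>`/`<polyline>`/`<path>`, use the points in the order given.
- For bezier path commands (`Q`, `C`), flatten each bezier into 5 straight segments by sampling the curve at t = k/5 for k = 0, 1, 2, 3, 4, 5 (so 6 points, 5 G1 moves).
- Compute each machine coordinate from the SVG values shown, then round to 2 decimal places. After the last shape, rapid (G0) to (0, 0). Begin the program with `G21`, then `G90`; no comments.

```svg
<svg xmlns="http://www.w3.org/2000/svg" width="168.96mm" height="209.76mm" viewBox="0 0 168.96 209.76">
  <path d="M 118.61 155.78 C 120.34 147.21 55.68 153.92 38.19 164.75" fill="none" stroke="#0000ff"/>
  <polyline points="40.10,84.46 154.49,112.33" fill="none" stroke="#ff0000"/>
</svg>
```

G21
G90
G0 X118.61 Y53.98
M3 S233
G01 X112.59 Y57.38 F4188
G01 X96.09 Y57.64
G01 X74.55 Y55.31
G01 X53.44 Y50.92
G01 X38.19 Y45.01
M5
G0 X40.10 Y125.30
M3 S802
G01 X154.49 Y97.43 F960
M5
G0 X0.00 Y0.00

viewBox `0 0 168.96 209.76` with mm width/height → 1 unit = 1 mm. Flip: y_m = 209.76 − y_svg.

**Shape 1** — `<path>` cubic bezier, stroke `#0000ff` → engrave (S233, F4188). Control points (SVG): P0=(118.61,155.78), P1=(120.34,147.21), P2=(55.68,153.92), P3=(38.19,164.75); sampled at t=k/5. Machine vertices: (118.61,53.98) → (112.59,57.38) → (96.09,57.64) → (74.55,55.31) → (53.44,50.92) → (38.19,45.01). Open path.

**Shape 2** — `<polyline>` line segment, stroke `#ff0000` → cut (S802, F960). Machine vertices: (40.10,125.30) → (154.49,97.43). Open path.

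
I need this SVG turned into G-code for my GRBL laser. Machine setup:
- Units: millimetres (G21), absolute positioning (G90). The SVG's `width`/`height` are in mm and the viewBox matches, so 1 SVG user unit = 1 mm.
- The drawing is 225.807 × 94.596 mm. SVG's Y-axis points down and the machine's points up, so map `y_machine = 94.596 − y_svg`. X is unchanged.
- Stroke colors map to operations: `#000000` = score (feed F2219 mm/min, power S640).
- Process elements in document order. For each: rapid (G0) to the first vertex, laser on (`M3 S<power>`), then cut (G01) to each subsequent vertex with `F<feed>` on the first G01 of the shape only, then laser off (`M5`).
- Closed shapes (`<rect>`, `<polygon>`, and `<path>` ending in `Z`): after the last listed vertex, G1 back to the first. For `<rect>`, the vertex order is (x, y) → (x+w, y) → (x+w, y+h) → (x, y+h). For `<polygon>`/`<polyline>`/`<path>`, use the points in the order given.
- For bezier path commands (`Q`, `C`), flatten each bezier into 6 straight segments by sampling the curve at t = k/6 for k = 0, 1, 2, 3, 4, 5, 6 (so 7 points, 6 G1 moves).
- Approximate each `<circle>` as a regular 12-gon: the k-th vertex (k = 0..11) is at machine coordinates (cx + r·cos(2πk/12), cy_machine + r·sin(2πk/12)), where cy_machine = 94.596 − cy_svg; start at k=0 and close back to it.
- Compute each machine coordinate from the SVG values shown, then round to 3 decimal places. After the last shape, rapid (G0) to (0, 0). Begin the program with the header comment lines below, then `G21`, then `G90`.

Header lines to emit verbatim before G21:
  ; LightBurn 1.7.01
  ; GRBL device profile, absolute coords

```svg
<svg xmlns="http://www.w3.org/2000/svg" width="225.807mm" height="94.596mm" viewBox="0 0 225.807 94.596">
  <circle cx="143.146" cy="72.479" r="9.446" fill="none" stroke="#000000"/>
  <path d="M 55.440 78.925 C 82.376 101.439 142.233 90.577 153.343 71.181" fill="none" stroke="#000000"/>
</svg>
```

; LightBurn 1.7.01
; GRBL device profile, absolute coords
G21
G90
G0 X152.592 Y22.117
M3 S640
G01 X151.326 Y26.840 F2219
G01 X147.869 Y30.297
G01 X143.146 Y31.563
G01 X138.423 Y30.297
G01 X134.966 Y26.840
G01 X133.700 Y22.117
G01 X134.966 Y17.394
G01 X138.423 Y13.937
G01 X143.146 Y12.671
G01 X147.869 Y13.937
G01 X151.326 Y17.394
G01 X152.592 Y22.117
M5
G0 X55.440 Y15.671
M3 S640
G01 X71.273 Y7.080 F2219
G01 X90.325 Y3.362
G01 X110.326 Y3.827
G01 X129.009 Y7.784
G01 X144.104 Y14.543
G01 X153.343 Y23.415
M5
G0 X0.000 Y0.000

Since the viewBox matches the mm dimensions, user units are millimetres directly. The only transform is the Y-flip y_m = 94.596 − y_svg.

Shape 1 is a circle drawn with `<circle>`. Its stroke #000000 means score at S640, F2219. After flipping Y the toolpath is (152.592,22.117) → (151.326,26.840) → (147.869,30.297) → (143.146,31.563) → (138.423,30.297) → (134.966,26.840) → (133.700,22.117) → (134.966,17.394) → (138.423,13.937) → (143.146,12.671) → (147.869,13.937) → (151.326,17.394) → (152.592,22.117), returning to the start.

Shape 2 is a cubic bezier drawn with `<path>`. Its stroke #000000 means score at S640, F2219. After flipping Y the toolpath is (55.440,15.671) → (71.273,7.080) → (90.325,3.362) → (110.326,3.827) → (129.009,7.784) → (144.104,14.543) → (153.343,23.415).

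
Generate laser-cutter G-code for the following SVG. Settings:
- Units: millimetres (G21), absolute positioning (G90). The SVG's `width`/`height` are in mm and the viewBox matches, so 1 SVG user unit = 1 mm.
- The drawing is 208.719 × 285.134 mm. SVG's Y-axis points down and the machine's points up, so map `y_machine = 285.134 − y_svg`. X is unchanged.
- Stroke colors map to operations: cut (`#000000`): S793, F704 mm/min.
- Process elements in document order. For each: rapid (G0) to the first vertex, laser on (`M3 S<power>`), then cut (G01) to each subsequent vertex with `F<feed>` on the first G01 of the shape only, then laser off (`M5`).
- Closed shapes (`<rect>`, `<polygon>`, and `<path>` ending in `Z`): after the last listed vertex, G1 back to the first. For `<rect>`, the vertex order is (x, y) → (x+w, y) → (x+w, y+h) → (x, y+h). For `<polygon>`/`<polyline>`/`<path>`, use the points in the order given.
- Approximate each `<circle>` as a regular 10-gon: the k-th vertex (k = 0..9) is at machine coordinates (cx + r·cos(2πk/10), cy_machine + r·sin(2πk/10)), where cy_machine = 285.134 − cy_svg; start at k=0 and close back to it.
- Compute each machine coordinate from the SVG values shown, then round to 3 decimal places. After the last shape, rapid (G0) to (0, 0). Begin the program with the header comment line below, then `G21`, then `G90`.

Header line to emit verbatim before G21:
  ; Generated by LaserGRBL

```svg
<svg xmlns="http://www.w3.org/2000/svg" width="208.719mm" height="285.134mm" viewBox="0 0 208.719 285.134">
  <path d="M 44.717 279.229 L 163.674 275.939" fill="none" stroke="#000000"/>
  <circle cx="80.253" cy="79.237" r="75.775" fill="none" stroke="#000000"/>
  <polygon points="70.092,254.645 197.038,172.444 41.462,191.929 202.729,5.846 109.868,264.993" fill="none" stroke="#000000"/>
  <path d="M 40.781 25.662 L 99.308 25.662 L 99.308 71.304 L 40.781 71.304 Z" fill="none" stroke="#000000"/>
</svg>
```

viewBox `0 0 208.719 285.134` with mm width/height → 1 unit = 1 mm. Flip: y_m = 285.134 − y_svg.

**Shape 1** — `<path>` line segment, stroke `#000000` → cut (S793, F704). Machine vertices: (44.717,5.905) → (163.674,9.195). Open path.

**Shape 2** — `<circle>` circle, stroke `#000000` → cut (S793, F704). Machine vertices: (156.028,205.897) → (141.556,250.436) → (103.669,277.963) → (56.837,277.963) → (18.950,250.436) → (4.478,205.897) → (18.950,161.358) → (56.837,133.831) → (103.669,133.831) → (141.556,161.358) → (156.028,205.897). Closed: final G1 returns to the first vertex.

**Shape 3** — `<polygon>` closed polygon, stroke `#000000` → cut (S793, F704). Machine vertices: (70.092,30.489) → (197.038,112.690) → (41.462,93.205) → (202.729,279.288) → (109.868,20.141) → (70.092,30.489). Closed: final G1 returns to the first vertex.

**Shape 4** — `<path>` rectangle, stroke `#000000` → cut (S793, F704). Machine vertices: (40.781,259.472) → (99.308,259.472) → (99.308,213.830) → (40.781,213.830) → (40.781,259.472). Closed: final G1 returns to the first vertex.

; Generated by LaserGRBL
G21
G90
G0 X44.717 Y5.905
M3 S793
G01 X163.674 Y9.195 F704
M5
G0 X156.028 Y205.897
M3 S793
G01 X141.556 Y250.436 F704
G01 X103.669 Y277.963
G01 X56.837 Y277.963
G01 X18.950 Y250.436
G01 X4.478 Y205.897
G01 X18.950 Y161.358
G01 X56.837 Y133.831
G01 X103.669 Y133.831
G01 X141.556 Y161.358
G01 X156.028 Y205.897
M5
G0 X70.092 Y30.489
M3 S793
G01 X197.038 Y112.690 F704
G01 X41.462 Y93.205
G01 X202.729 Y279.288
G01 X109.868 Y20.141
G01 X70.092 Y30.489
M5
G0 X40.781 Y259.472
M3 S793
G01 X99.308 Y259.472 F704
G01 X99.308 Y213.830
G01 X40.781 Y213.830
G01 X40.781 Y259.472
M5
G0 X0.000 Y0.000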